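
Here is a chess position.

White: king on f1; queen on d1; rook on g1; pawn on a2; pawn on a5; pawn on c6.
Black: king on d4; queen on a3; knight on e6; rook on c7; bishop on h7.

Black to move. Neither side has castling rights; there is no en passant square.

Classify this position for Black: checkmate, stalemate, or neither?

neither

Black to move; black king on d4.
In check: yes, from the white queen on d1.
King squares — c3: available; d3: attacked by Qd1; e3: available; c4: available; e4: available; c5: available; d5: attacked by Qd1; e5: available.
Legal moves for Black: Ke5, Kc5, Ke4, Kc4, Ke3, Kc3, Bd3+, Qd3+.
Black is in check but has 8 legal moves → neither.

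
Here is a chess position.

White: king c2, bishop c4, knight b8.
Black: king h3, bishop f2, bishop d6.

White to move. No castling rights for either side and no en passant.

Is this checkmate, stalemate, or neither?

White to move; white king on c2.
In check: no.
Legal moves for White include: Nd7, Nc6, Na6, Bg8, Bf7, Be6+, Ba6, Bd5, Bb5, Bd3, Bb3, Be2, Ba2, Bf1+, Kd3, Kc3, Kb3, Kd2, ... (list truncated; more exist).
White has legal moves and is not in check → neither.

neither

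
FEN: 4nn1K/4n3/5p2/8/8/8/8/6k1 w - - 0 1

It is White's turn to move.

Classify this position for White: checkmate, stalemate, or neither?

White to move; white king on h8.
In check: no.
King squares — g7: attacked by Ne8; h7: attacked by Nf8; g8: attacked by Ne7.
Legal moves for White: none.
Not in check and no legal moves → stalemate.

stalemate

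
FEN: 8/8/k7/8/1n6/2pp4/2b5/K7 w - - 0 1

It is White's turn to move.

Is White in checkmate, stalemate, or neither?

White to move; white king on a1.
In check: no.
King squares — b1: attacked by Bc2; a2: attacked by Nb4; b2: attacked by Pc3.
Legal moves for White: none.
Not in check and no legal moves → stalemate.

stalemate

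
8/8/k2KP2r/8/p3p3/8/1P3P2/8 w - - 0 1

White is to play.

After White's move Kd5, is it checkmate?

no

After Kd5: black king on a6; in check: no.
Black is not in check, so this cannot be checkmate.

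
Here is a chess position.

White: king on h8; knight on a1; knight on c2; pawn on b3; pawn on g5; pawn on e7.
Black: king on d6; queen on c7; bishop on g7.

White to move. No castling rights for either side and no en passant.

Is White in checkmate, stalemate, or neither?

neither

White to move; white king on h8.
In check: yes, from the black bishop on g7.
King squares — g7: available; h7: available; g8: available.
Legal moves for White: Kg8, Kh7, Kxg7.
White is in check but has 3 legal moves → neither.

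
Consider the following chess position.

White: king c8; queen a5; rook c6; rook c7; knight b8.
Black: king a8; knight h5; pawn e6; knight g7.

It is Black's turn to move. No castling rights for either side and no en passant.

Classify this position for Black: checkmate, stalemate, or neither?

checkmate

Black to move; black king on a8.
In check: yes, from the white queen on a5.
King squares — a7: attacked by Qa5; b7: attacked by Rc7; b8: attacked by Kc8.
Legal moves for Black: none.
In check with no legal moves → checkmate.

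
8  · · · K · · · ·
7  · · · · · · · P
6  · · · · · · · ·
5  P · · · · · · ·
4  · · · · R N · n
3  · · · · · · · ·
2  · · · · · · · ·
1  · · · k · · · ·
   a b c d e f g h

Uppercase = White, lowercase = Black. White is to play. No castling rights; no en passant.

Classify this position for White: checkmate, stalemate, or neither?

White to move; white king on d8.
In check: no.
Legal moves for White include: Ke8, Kc8, Ke7, Kd7, Kc7, Ng6, Ne6, Nh5, Nd5, Nh3, Nd3, Ng2, Ne2, Re8, Re7, Re6, Re5, Rd4+, ... (list truncated; more exist).
White has legal moves and is not in check → neither.

neither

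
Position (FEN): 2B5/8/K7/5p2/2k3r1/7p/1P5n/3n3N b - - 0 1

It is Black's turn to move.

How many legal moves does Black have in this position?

Black to move; king on c4.
In check: no.
Legal moves: Rg8, Rg7, Rg6+, Rg5, Rh4, Rf4, Re4, Rd4, Rg3, Rg2, Rg1, Kd5, Kc5, Kd4, Kb4, Kd3, Kb3, Nf3, Nf1, Ne3, Nc3, Nf2, Nxb2, f4.
Count: 24.

24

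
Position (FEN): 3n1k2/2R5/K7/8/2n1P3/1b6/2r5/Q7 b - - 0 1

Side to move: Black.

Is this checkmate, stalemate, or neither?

neither

Black to move; black king on f8.
In check: no.
Legal moves for Black include: Kg8, Ke8, Nf7, Nb7, Ne6, Nc6, Nd6, Nb6, Ne5, Na5, Ne3, Na3, Nd2, Nb2, Ba4, Ba2, Rc3, Rh2, ... (list truncated; more exist).
Black has legal moves and is not in check → neither.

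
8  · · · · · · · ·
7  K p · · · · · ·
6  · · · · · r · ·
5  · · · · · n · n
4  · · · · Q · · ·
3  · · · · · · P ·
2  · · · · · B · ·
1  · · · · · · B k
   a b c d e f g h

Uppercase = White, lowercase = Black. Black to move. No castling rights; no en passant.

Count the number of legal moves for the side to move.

0

Black to move; king on h1.
In check: yes, from the white queen on e4.
Legal moves: none.
Count: 0.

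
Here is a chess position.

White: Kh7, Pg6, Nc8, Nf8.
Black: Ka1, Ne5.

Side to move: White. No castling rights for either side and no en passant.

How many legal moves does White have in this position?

White to move; king on h7.
In check: no.
Legal moves: Nd7, Ne6, Ne7, Na7, Nd6, Nb6, Kh8, Kg8, Kg7, Kh6, g7.
Count: 11.

11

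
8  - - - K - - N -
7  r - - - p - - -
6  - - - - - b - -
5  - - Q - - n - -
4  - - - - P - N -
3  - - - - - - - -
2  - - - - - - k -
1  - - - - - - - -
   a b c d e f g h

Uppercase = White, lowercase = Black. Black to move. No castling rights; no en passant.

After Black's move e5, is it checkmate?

After e5: white king on d8; in check: yes, from the black bishop on f6.
White has 6 legal replies: Ke8, Kc8, Ne7, N8xf6, Qe7, N4xf6.
In check but a legal move exists → not checkmate.

no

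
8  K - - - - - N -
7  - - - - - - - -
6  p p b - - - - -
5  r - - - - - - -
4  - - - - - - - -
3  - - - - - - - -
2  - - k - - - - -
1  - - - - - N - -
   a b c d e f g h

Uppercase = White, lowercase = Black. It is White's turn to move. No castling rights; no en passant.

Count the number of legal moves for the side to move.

2

White to move; king on a8.
In check: yes, from the black bishop on c6.
Legal moves: Kb8, Ka7.
Count: 2.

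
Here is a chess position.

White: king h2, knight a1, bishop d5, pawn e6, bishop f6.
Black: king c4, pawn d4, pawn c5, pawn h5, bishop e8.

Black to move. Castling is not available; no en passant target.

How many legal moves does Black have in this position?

5

Black to move; king on c4.
In check: yes, from the white bishop on d5.
Legal moves: Kxd5, Kb5, Kb4, Kd3, Kc3.
Count: 5.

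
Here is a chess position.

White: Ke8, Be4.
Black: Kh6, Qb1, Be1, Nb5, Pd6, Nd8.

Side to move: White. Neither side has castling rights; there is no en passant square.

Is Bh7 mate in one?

After Bh7: black king on h6; in check: no.
Black is not in check, so this cannot be checkmate.

no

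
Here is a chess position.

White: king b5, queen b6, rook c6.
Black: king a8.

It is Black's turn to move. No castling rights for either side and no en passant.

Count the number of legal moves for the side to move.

Black to move; king on a8.
In check: no.
Legal moves: none.
Count: 0.

0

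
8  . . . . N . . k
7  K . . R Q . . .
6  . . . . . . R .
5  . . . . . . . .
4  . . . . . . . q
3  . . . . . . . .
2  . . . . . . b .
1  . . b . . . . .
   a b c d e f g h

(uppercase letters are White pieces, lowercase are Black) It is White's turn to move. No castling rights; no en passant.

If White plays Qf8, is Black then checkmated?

After Qf8: black king on h8; in check: yes, from the white queen on f8.
King squares — g7: attacked by Rg6; h7: attacked by Rd7; g8: attacked by Rg6.
Black has no legal moves → checkmate.

yes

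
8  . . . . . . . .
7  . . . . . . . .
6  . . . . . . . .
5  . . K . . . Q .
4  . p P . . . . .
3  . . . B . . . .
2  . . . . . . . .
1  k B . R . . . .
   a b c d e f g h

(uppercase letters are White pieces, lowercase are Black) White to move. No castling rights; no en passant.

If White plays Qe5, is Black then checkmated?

After Qe5: black king on a1; in check: yes, from the white queen on e5.
King squares — b1: attacked by Rd1; a2: attacked by Bb1; b2: attacked by Qe5.
Black has no legal moves → checkmate.

yes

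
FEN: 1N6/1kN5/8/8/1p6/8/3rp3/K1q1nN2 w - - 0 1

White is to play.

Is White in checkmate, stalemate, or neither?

checkmate

White to move; white king on a1.
In check: yes, from the black queen on c1.
King squares — b1: attacked by Qc1; a2: attacked by Rd2; b2: attacked by Qc1.
Legal moves for White: none.
In check with no legal moves → checkmate.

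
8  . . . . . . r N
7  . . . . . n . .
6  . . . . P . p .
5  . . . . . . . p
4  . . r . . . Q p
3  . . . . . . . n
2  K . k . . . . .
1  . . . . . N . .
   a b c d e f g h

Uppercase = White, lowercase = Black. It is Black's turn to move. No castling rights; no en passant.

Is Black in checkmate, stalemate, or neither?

neither

Black to move; black king on c2.
In check: no.
Legal moves for Black include: Rxh8, Rf8, Re8, Rd8, Rgc8, Rb8, Ra8#, Rg7, Nxh8, Nd8, Nh6, Nd6, Nfg5, Ne5, Rcc8, Rc7, Rc6, Rc5, ... (list truncated; more exist).
Black has legal moves and is not in check → neither.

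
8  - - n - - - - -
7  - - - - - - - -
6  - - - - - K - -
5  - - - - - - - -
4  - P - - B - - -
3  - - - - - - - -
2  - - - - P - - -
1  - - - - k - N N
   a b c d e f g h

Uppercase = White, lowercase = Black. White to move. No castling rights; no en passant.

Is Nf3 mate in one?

After Nf3: black king on e1; in check: yes, from the white knight on f3.
Black has 3 legal replies: Kxe2, Kf1, Kd1.
In check but a legal move exists → not checkmate.

no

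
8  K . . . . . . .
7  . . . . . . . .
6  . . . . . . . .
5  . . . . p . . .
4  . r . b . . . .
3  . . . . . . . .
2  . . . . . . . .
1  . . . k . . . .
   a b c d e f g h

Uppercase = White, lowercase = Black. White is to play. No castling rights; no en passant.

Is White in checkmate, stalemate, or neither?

stalemate

White to move; white king on a8.
In check: no.
King squares — a7: attacked by Bd4; b7: attacked by Rb4; b8: attacked by Rb4.
Legal moves for White: none.
Not in check and no legal moves → stalemate.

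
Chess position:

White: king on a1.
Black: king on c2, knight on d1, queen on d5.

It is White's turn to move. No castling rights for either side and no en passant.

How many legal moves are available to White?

White to move; king on a1.
In check: no.
Legal moves: none.
Count: 0.

0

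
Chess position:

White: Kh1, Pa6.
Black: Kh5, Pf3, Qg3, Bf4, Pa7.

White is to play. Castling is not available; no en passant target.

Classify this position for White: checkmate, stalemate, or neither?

White to move; white king on h1.
In check: no.
King squares — g1: attacked by Qg3; g2: attacked by Pf3; h2: attacked by Qg3.
Legal moves for White: none.
Not in check and no legal moves → stalemate.

stalemate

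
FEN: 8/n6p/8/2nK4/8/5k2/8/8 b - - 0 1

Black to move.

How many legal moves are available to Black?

20

Black to move; king on f3.
In check: no.
Legal moves: Nc8, Nc6, Nb5, Nd7, Nb7, Ne6, Na6, Ne4, Na4, Nd3, Nb3, Kg4, Kf4, Kg3, Ke3, Kg2, Kf2, Ke2, h6, h5.
Count: 20.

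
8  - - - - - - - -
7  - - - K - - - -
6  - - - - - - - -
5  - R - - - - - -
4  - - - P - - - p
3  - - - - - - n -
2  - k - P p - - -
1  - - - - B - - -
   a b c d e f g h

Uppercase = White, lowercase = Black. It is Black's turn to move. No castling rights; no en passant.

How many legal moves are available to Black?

Black to move; king on b2.
In check: yes, from the white rook on b5.
Legal moves: Ka3, Kc2, Ka2, Kc1, Ka1.
Count: 5.

5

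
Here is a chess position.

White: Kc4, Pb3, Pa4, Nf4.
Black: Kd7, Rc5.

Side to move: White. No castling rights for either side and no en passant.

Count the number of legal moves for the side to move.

White to move; king on c4.
In check: yes, from the black rook on c5.
Legal moves: Kxc5, Kd4, Kb4, Kd3.
Count: 4.

4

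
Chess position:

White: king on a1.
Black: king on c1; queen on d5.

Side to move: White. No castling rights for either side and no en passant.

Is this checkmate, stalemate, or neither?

stalemate

White to move; white king on a1.
In check: no.
King squares — b1: attacked by Kc1; a2: attacked by Qd5; b2: attacked by Kc1.
Legal moves for White: none.
Not in check and no legal moves → stalemate.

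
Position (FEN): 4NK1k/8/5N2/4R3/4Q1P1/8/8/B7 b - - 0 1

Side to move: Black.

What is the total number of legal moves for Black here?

Black to move; king on h8.
In check: no.
Legal moves: none.
Count: 0.

0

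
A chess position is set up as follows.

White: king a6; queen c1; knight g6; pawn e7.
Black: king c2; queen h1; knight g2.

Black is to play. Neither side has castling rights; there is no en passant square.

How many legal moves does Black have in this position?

4

Black to move; king on c2.
In check: yes, from the white queen on c1.
Legal moves: Kd3, Kb3, Kxc1, Qxc1.
Count: 4.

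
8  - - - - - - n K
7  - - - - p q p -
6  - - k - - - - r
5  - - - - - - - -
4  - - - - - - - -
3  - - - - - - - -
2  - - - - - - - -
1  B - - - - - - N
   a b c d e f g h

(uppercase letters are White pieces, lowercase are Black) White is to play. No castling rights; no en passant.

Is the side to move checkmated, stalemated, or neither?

White to move; white king on h8.
In check: yes, from the black rook on h6.
King squares — g7: attacked by Qf7; h7: attacked by Rh6; g8: attacked by Qf7.
Legal moves for White: none.
In check with no legal moves → checkmate.

checkmate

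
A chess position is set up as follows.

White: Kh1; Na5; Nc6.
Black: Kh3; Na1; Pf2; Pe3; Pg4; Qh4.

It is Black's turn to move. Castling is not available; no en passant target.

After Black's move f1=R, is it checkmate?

yes

After f1=R: white king on h1; in check: yes, from the black rook on f1.
King squares — g1: attacked by Rf1; g2: attacked by Kh3; h2: attacked by Kh3.
White has no legal moves → checkmate.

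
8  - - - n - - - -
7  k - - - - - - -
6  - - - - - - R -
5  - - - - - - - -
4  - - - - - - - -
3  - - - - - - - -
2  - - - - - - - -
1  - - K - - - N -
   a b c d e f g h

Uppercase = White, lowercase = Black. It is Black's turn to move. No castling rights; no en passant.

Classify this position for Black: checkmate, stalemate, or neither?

neither

Black to move; black king on a7.
In check: no.
Legal moves for Black: Nf7, Nb7, Ne6, Nc6, Kb8, Ka8, Kb7.
Black has 7 legal moves and is not in check → neither.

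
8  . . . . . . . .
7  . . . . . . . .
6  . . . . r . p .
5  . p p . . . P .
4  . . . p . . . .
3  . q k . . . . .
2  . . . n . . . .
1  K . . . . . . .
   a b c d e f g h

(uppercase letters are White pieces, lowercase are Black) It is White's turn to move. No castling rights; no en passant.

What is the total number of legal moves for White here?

White to move; king on a1.
In check: no.
Legal moves: none.
Count: 0.

0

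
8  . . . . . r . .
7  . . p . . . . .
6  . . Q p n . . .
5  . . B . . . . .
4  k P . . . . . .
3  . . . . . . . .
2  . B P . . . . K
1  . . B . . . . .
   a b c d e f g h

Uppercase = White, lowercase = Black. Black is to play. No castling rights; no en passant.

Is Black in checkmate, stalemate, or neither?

Black to move; black king on a4.
In check: yes, from the white queen on c6.
King squares — a3: attacked by Bb2; b3: attacked by Pc2; b4: attacked by Bc5; a5: attacked by Pb4; b5: attacked by Qc6.
Legal moves for Black: none.
In check with no legal moves → checkmate.

checkmate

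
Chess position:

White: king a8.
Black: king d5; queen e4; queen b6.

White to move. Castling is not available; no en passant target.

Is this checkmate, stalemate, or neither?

White to move; white king on a8.
In check: no.
King squares — a7: attacked by Qb6; b7: attacked by Qb6; b8: attacked by Qb6.
Legal moves for White: none.
Not in check and no legal moves → stalemate.

stalemate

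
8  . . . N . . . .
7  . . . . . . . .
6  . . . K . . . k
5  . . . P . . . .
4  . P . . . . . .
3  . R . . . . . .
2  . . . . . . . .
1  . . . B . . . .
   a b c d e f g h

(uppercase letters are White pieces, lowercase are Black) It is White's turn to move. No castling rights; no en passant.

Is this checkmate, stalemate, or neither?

White to move; white king on d6.
In check: no.
Legal moves for White include: Nf7+, Nb7, Ne6, Nc6, Ke7, Kd7, Kc7, Ke6, Kc6, Ke5, Kc5, Rh3+, Rg3, Rf3, Re3, Rd3, Rc3, Ra3, ... (list truncated; more exist).
White has legal moves and is not in check → neither.

neither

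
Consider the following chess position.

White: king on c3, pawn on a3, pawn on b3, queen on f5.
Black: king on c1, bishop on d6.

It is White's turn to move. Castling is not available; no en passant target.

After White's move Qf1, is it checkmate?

yes

After Qf1: black king on c1; in check: yes, from the white queen on f1.
King squares — b1: attacked by Qf1; d1: attacked by Qf1; b2: attacked by Kc3; c2: attacked by Kc3; d2: attacked by Kc3.
Black has no legal moves → checkmate.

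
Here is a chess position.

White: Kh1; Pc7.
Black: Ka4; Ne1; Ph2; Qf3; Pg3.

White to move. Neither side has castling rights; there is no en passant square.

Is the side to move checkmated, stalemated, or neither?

checkmate

White to move; white king on h1.
In check: yes, from the black queen on f3.
King squares — g1: attacked by Ph2; g2: attacked by Ne1; h2: attacked by Pg3.
Legal moves for White: none.
In check with no legal moves → checkmate.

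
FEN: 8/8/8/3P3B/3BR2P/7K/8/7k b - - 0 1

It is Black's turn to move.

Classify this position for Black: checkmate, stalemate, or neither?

stalemate

Black to move; black king on h1.
In check: no.
King squares — g1: attacked by Bd4; g2: attacked by Kh3; h2: attacked by Kh3.
Legal moves for Black: none.
Not in check and no legal moves → stalemate.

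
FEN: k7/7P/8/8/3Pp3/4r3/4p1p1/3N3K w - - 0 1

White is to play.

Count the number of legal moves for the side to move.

3

White to move; king on h1.
In check: yes, from the black pawn on g2.
Legal moves: Kh2, Kxg2, Kg1.
Count: 3.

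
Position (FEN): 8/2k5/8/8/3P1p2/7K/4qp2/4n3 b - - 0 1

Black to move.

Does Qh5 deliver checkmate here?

yes

After Qh5: white king on h3; in check: yes, from the black queen on h5.
King squares — g2: attacked by Ne1; h2: attacked by Qh5; g3: attacked by Pf4; g4: attacked by Qh5; h4: attacked by Qh5.
White has no legal moves → checkmate.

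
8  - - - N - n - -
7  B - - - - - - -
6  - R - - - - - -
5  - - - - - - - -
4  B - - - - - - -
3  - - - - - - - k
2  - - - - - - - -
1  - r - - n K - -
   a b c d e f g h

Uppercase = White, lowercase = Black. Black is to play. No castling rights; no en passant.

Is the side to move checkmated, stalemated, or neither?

Black to move; black king on h3.
In check: no.
Legal moves for Black include: Nh7, Nd7, Ng6, Ne6, Kh4, Kg4, Kg3, Kh2, Nf3+, Nd3+, Ng2+, Nc2+, Rxb6, Rb5, Rb4, Rb3, Rb2, Rd1, ... (list truncated; more exist).
Black has legal moves and is not in check → neither.

neither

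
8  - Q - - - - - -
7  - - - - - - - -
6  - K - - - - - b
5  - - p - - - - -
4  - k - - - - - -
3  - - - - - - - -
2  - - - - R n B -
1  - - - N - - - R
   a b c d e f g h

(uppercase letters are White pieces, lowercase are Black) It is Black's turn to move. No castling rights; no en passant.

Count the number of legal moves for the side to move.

18

Black to move; king on b4.
In check: no.
Legal moves: Bf8, Bg7, Bg5, Bf4, Be3, Bd2, Bc1, Kc4, Ka4, Kb3, Ka3, Ng4, Ne4, Nh3, Nd3, Nxh1, Nxd1, c4.
Count: 18.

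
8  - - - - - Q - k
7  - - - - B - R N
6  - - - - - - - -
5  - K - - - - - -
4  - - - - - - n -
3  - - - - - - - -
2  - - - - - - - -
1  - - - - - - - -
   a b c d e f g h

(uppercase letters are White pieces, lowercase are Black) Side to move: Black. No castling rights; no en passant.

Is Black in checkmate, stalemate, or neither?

checkmate

Black to move; black king on h8.
In check: yes, from the white queen on f8.
King squares — g7: attacked by Qf8; h7: attacked by Rg7; g8: attacked by Rg7.
Legal moves for Black: none.
In check with no legal moves → checkmate.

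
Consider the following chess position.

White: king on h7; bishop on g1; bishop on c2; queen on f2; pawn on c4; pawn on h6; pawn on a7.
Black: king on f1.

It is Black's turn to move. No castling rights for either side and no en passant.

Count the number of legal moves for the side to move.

0

Black to move; king on f1.
In check: yes, from the white queen on f2.
Legal moves: none.
Count: 0.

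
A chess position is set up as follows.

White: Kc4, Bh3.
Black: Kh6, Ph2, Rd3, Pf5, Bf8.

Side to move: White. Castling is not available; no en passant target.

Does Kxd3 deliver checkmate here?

no

After Kxd3: black king on h6; in check: no.
Black is not in check, so this cannot be checkmate.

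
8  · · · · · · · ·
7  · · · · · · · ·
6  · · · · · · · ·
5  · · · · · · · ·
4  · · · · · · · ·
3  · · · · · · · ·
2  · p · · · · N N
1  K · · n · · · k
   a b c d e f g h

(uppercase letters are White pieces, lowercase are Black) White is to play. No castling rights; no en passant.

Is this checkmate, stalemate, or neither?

neither

White to move; white king on a1.
In check: yes, from the black pawn on b2.
Legal moves for White: Ka2, Kb1.
White is in check but has 2 legal moves → neither.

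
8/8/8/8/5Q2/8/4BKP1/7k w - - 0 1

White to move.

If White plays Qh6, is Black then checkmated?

After Qh6: black king on h1; in check: yes, from the white queen on h6.
King squares — g1: attacked by Kf2; g2: attacked by Kf2; h2: attacked by Qh6.
Black has no legal moves → checkmate.

yes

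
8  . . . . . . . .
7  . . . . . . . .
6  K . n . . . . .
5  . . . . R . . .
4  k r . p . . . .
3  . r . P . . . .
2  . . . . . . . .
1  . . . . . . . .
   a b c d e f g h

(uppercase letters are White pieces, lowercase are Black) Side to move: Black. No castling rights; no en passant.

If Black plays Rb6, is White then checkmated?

yes

After Rb6: white king on a6; in check: yes, from the black rook on b6.
King squares — a5: attacked by Ka4; b5: attacked by Rb3; b6: attacked by Rb3; a7: attacked by Nc6; b7: attacked by Rb6.
White has no legal moves → checkmate.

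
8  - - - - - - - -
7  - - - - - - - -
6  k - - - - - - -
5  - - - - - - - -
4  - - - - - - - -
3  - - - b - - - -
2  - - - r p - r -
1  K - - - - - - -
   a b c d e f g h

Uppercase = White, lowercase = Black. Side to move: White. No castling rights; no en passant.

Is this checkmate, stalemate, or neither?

White to move; white king on a1.
In check: no.
King squares — b1: attacked by Bd3; a2: attacked by Rd2; b2: attacked by Rd2.
Legal moves for White: none.
Not in check and no legal moves → stalemate.

stalemate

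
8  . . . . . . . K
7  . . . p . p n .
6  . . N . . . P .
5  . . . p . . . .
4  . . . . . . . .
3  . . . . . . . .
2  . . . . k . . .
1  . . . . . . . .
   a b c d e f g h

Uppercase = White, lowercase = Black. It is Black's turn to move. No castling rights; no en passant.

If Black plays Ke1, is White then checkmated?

no

After Ke1: white king on h8; in check: no.
White is not in check, so this cannot be checkmate.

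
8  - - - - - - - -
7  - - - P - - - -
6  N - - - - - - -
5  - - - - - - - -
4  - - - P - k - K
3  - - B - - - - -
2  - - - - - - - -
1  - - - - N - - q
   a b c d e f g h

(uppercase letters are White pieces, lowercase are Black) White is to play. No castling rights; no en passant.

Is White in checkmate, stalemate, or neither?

checkmate

White to move; white king on h4.
In check: yes, from the black queen on h1.
King squares — g3: attacked by Kf4; h3: attacked by Qh1; g4: attacked by Kf4; g5: attacked by Kf4; h5: attacked by Qh1.
Legal moves for White: none.
In check with no legal moves → checkmate.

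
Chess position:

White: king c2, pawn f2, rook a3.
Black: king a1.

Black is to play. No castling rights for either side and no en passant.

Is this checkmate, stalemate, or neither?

checkmate

Black to move; black king on a1.
In check: yes, from the white rook on a3.
King squares — b1: attacked by Kc2; a2: attacked by Ra3; b2: attacked by Kc2.
Legal moves for Black: none.
In check with no legal moves → checkmate.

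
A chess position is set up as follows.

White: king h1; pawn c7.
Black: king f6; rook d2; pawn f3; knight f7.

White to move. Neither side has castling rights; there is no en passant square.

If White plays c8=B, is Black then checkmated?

After c8=B: black king on f6; in check: no.
Black is not in check, so this cannot be checkmate.

no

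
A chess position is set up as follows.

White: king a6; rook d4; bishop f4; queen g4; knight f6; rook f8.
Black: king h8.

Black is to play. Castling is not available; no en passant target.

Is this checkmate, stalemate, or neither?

checkmate

Black to move; black king on h8.
In check: yes, from the white rook on f8.
King squares — g7: attacked by Qg4; h7: attacked by Nf6; g8: attacked by Qg4.
Legal moves for Black: none.
In check with no legal moves → checkmate.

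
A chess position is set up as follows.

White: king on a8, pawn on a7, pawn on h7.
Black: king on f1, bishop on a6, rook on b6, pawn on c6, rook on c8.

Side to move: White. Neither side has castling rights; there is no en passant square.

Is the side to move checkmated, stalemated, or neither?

White to move; white king on a8.
In check: yes, from the black rook on c8.
King squares — a7: own pawn; b7: attacked by Ba6; b8: attacked by Rb6.
Legal moves for White: none.
In check with no legal moves → checkmate.

checkmate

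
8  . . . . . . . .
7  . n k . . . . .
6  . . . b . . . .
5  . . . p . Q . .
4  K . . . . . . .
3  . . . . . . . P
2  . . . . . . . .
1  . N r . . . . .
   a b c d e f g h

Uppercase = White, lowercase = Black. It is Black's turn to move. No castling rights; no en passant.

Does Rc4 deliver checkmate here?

no

After Rc4: white king on a4; in check: yes, from the black rook on c4.
White has 2 legal replies: Kb5, Kb3.
In check but a legal move exists → not checkmate.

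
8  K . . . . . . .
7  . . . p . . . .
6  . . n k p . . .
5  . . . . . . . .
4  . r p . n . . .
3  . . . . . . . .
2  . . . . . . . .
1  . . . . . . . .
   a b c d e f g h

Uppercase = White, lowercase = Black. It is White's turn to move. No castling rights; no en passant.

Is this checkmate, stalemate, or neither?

stalemate

White to move; white king on a8.
In check: no.
King squares — a7: attacked by Nc6; b7: attacked by Rb4; b8: attacked by Rb4.
Legal moves for White: none.
Not in check and no legal moves → stalemate.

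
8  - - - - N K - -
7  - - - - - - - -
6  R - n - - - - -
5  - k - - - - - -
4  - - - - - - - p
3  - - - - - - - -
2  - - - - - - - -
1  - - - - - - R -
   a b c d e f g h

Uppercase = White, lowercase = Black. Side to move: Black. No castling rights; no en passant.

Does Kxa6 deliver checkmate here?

After Kxa6: white king on f8; in check: no.
White is not in check, so this cannot be checkmate.

no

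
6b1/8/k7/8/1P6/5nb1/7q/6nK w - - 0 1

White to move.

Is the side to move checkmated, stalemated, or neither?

White to move; white king on h1.
In check: yes, from the black queen on h2.
King squares — g1: attacked by Qh2; g2: attacked by Qh2; h2: attacked by Nf3.
Legal moves for White: none.
In check with no legal moves → checkmate.

checkmate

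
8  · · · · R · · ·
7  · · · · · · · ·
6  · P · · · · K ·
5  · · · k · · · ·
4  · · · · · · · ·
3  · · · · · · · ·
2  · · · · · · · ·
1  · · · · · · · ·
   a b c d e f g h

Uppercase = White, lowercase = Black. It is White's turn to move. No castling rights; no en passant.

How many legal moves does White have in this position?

White to move; king on g6.
In check: no.
Legal moves: Rh8, Rg8, Rf8, Rd8+, Rc8, Rb8, Ra8, Re7, Re6, Re5+, Re4, Re3, Re2, Re1, Kh7, Kg7, Kf7, Kh6, Kf6, Kh5, Kg5, Kf5, b7.
Count: 23.

23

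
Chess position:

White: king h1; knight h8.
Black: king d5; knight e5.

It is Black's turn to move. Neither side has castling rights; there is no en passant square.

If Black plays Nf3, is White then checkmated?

After Nf3: white king on h1; in check: no.
White is not in check, so this cannot be checkmate.

no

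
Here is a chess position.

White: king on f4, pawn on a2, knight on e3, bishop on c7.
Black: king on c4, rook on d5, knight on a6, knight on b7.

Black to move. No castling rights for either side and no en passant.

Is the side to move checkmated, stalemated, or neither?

neither

Black to move; black king on c4.
In check: yes, from the white knight on e3.
Legal moves for Black: Kc5, Kb5, Kd4, Kb4, Kd3, Kc3.
Black is in check but has 6 legal moves → neither.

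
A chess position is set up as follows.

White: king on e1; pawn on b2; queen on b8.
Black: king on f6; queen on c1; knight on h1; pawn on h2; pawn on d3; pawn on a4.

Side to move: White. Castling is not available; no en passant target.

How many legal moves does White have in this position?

0

White to move; king on e1.
In check: yes, from the black queen on c1.
Legal moves: none.
Count: 0.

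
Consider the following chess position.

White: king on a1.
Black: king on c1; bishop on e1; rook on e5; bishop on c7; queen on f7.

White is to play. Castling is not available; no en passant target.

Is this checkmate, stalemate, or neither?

White to move; white king on a1.
In check: no.
King squares — b1: attacked by Kc1; a2: attacked by Qf7; b2: attacked by Kc1.
Legal moves for White: none.
Not in check and no legal moves → stalemate.

stalemate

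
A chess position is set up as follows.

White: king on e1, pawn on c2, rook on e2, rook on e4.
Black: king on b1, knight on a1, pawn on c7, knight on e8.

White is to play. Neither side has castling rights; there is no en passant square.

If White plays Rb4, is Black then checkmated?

no

After Rb4: black king on b1; in check: yes, from the white rook on b4.
Black has 3 legal replies: Ka2, Kc1, Nb3.
In check but a legal move exists → not checkmate.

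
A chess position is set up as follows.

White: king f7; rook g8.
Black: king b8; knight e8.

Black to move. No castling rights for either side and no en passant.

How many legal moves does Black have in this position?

Black to move; king on b8.
In check: no.
Legal moves: Kc8, Ka8, Kc7, Kb7, Ka7.
Count: 5.

5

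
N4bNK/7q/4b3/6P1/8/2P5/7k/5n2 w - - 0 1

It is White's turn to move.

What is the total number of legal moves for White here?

White to move; king on h8.
In check: yes, from the black queen on h7.
Legal moves: Kxh7.
Count: 1.

1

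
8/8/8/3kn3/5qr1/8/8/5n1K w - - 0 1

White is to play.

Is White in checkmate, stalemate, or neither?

White to move; white king on h1.
In check: no.
King squares — g1: attacked by Rg4; g2: attacked by Rg4; h2: attacked by Nf1.
Legal moves for White: none.
Not in check and no legal moves → stalemate.

stalemate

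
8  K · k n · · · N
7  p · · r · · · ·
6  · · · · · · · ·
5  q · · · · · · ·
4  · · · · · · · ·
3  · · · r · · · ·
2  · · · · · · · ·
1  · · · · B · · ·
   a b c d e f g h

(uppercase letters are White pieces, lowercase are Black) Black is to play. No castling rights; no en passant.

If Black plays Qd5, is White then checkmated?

After Qd5: white king on a8; in check: yes, from the black queen on d5.
King squares — a7: attacked by Rd7; b7: attacked by Qd5; b8: attacked by Kc8.
White has no legal moves → checkmate.

yes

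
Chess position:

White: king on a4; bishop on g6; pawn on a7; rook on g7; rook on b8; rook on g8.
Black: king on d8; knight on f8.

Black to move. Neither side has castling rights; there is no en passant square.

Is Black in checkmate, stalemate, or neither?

Black to move; black king on d8.
In check: yes, from the white rook on b8.
King squares — c7: attacked by Rg7; d7: attacked by Rg7; e7: attacked by Rg7; c8: attacked by Rb8; e8: attacked by Bg6.
Legal moves for Black: none.
In check with no legal moves → checkmate.

checkmate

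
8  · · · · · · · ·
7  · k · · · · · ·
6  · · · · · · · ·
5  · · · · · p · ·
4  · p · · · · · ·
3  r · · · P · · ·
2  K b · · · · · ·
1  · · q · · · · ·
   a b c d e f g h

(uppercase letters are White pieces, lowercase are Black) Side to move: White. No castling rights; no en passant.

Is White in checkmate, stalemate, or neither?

White to move; white king on a2.
In check: yes, from the black rook on a3.
King squares — a1: attacked by Qc1; b1: attacked by Qc1; b2: attacked by Qc1; a3: attacked by Bb2; b3: attacked by Ra3.
Legal moves for White: none.
In check with no legal moves → checkmate.

checkmate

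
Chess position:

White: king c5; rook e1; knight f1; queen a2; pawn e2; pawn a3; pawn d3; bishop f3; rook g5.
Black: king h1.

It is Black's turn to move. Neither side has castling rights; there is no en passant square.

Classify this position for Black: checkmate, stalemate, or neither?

checkmate

Black to move; black king on h1.
In check: yes, from the white bishop on f3.
King squares — g1: attacked by Rg5; g2: attacked by Bf3; h2: attacked by Nf1.
Legal moves for Black: none.
In check with no legal moves → checkmate.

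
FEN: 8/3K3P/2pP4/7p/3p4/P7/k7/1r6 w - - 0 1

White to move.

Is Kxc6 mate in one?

After Kxc6: black king on a2; in check: no.
Black is not in check, so this cannot be checkmate.

no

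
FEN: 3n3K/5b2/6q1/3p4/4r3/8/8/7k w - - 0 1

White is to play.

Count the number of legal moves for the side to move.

0

White to move; king on h8.
In check: no.
Legal moves: none.
Count: 0.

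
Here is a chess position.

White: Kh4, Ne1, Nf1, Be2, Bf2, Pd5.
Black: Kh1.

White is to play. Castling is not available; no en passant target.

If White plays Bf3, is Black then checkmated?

yes

After Bf3: black king on h1; in check: yes, from the white bishop on f3.
King squares — g1: attacked by Bf2; g2: attacked by Ne1; h2: attacked by Nf1.
Black has no legal moves → checkmate.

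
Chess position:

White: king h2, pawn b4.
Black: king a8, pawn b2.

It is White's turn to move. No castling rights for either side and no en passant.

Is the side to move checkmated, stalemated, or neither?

neither

White to move; white king on h2.
In check: no.
Legal moves for White: Kh3, Kg3, Kg2, Kh1, Kg1, b5.
White has 6 legal moves and is not in check → neither.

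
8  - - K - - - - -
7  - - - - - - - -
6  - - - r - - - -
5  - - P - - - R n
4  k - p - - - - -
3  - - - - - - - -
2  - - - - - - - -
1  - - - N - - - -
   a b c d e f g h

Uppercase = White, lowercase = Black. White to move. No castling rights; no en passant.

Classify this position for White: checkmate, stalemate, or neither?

neither

White to move; white king on c8.
In check: no.
Legal moves for White include: Kb8, Kc7, Kb7, Rg8, Rg7, Rg6, Rxh5, Rf5, Re5, Rd5, Rg4, Rg3, Rg2, Rg1, Ne3, Nc3+, Nf2, Nb2+, ... (list truncated; more exist).
White has legal moves and is not in check → neither.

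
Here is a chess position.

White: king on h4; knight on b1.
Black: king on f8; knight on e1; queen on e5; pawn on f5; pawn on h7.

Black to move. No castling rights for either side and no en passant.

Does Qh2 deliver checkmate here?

no

After Qh2: white king on h4; in check: yes, from the black queen on h2.
White has 1 legal reply: Kg5.
In check but a legal move exists → not checkmate.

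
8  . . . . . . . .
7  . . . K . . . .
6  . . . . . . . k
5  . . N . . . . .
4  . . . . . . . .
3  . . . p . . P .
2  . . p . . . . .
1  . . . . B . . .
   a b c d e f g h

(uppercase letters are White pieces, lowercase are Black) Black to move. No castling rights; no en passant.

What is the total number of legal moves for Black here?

Black to move; king on h6.
In check: no.
Legal moves: Kh7, Kg7, Kg6, Kh5, Kg5, d2, c1=Q, c1=R, c1=B, c1=N.
Count: 10.

10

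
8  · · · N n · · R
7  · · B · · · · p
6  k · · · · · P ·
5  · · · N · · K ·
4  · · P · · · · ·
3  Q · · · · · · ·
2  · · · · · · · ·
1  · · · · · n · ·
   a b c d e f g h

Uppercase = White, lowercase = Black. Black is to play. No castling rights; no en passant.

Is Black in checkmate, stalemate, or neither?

checkmate

Black to move; black king on a6.
In check: yes, from the white queen on a3.
King squares — a5: attacked by Qa3; b5: attacked by Pc4; b6: attacked by Nd5; a7: attacked by Qa3; b7: attacked by Nd8.
Legal moves for Black: none.
In check with no legal moves → checkmate.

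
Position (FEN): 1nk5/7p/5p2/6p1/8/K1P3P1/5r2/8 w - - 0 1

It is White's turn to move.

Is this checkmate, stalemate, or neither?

White to move; white king on a3.
In check: no.
Legal moves for White: Kb4, Ka4, Kb3, g4, c4.
White has 5 legal moves and is not in check → neither.

neither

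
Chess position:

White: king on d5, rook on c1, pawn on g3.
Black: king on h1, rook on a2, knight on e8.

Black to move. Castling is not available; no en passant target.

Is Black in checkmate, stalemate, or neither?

Black to move; black king on h1.
In check: yes, from the white rook on c1.
Legal moves for Black: Kh2, Kg2.
Black is in check but has 2 legal moves → neither.

neither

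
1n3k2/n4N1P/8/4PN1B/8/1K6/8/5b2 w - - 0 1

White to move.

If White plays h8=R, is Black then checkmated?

yes

After h8=R: black king on f8; in check: yes, from the white rook on h8.
King squares — e7: attacked by Nf5; f7: attacked by Bh5; g7: attacked by Nf5; e8: attacked by Rh8; g8: attacked by Rh8.
Black has no legal moves → checkmate.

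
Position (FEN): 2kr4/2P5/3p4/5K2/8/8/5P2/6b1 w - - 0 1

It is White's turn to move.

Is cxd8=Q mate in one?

no

After cxd8=Q: black king on c8; in check: yes, from the white queen on d8.
Black has 2 legal replies: Kxd8, Kb7.
In check but a legal move exists → not checkmate.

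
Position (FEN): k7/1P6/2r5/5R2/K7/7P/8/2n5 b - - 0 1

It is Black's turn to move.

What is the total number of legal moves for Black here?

Black to move; king on a8.
In check: yes, from the white pawn on b7.
Legal moves: Kb8, Kxb7, Ka7.
Count: 3.

3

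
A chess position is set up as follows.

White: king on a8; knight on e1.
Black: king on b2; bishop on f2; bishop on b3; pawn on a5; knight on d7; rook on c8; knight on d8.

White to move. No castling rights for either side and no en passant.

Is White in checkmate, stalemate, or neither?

checkmate

White to move; white king on a8.
In check: yes, from the black rook on c8.
King squares — a7: attacked by Bf2; b7: attacked by Nd8; b8: attacked by Nd7.
Legal moves for White: none.
In check with no legal moves → checkmate.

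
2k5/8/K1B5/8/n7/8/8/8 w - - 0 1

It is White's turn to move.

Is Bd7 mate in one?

After Bd7: black king on c8; in check: yes, from the white bishop on d7.
Black has 4 legal replies: Kd8, Kb8, Kxd7, Kc7.
In check but a legal move exists → not checkmate.

no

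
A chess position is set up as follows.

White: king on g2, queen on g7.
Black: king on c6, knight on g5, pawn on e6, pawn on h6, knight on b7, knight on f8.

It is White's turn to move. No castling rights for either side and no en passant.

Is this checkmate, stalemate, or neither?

White to move; white king on g2.
In check: no.
Legal moves for White include: Qh8, Qg8, Qxf8, Qh7, Qf7, Qe7, Qd7+, Qc7+, Qxb7+, Qxh6, Qg6, Qf6, Qxg5, Qe5, Qd4, Qc3+, Qb2, Qa1, ... (list truncated; more exist).
White has legal moves and is not in check → neither.

neither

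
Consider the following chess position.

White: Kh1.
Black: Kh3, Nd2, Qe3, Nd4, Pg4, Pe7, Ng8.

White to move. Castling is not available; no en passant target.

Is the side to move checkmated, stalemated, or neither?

White to move; white king on h1.
In check: no.
King squares — g1: attacked by Qe3; g2: attacked by Kh3; h2: attacked by Kh3.
Legal moves for White: none.
Not in check and no legal moves → stalemate.

stalemate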